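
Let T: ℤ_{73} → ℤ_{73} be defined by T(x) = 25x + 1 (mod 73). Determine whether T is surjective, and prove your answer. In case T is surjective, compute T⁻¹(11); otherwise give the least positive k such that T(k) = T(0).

Since gcd(25, 73) = 1, 25 is invertible modulo 73. Euclid's algorithm: 73 = 2·25 + 23, 25 = 1·23 + 2, 23 = 11·2 + 1; back-substituting gives 1 = 38·25 − 13·73, so 25⁻¹ ≡ 38 (mod 73).
For any y ∈ ℤ_{73}, x = 38(y − 1) mod 73 satisfies T(x) = 25·38(y − 1) + 1 ≡ y (since 25·38 ≡ 1 mod 73). So every y has a preimage.
Hence T is surjective.
Since T is surjective, we compute T⁻¹(11): solve 25x + 1 ≡ 11 (mod 73), i.e. 25x ≡ 10 (mod 73).
Multiplying by 25⁻¹ = 38 gives x ≡ 38·10 = 380 = 5·73 + 15 ≡ 15 (mod 73).
Check: T(15) = 25·15 + 1 = 376 = 5·73 + 11 ≡ 11 (mod 73).

15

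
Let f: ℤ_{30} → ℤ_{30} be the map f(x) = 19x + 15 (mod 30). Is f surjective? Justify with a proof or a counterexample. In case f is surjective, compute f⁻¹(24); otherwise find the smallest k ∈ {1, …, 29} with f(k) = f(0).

21

Since gcd(19, 30) = 1, 19 is invertible modulo 30. Euclid's algorithm: 30 = 1·19 + 11, 19 = 1·11 + 8, 11 = 1·8 + 3, 8 = 2·3 + 2, 3 = 1·2 + 1; back-substituting gives 1 = 19·19 − 12·30, so 19⁻¹ ≡ 19 (mod 30).
For any y ∈ ℤ_{30}, x = 19(y − 15) mod 30 satisfies f(x) = 19·19(y − 15) + 15 ≡ y (since 19·19 ≡ 1 mod 30). So every y has a preimage.
Thus f is surjective.
Since f is surjective, we compute f⁻¹(24): solve 19x + 15 ≡ 24 (mod 30), i.e. 19x ≡ 9 (mod 30).
Multiplying by 19⁻¹ = 19 gives x ≡ 19·9 = 171 = 5·30 + 21 ≡ 21 (mod 30).
Check: f(21) = 19·21 + 15 = 414 = 13·30 + 24 ≡ 24 (mod 30).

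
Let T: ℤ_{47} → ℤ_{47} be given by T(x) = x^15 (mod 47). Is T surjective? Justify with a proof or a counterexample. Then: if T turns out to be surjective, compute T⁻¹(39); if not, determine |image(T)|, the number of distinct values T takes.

19

Since 47 is prime, the nonzero elements of ℤ_{47} form a cyclic group of order 46.
As gcd(15, 46) = 1, raising to the 15th power is a bijection on this group: if u^15 ≡ v^15 then (uv^{−1})^15 = 1, and the only element of order dividing gcd(15, 46) = 1 is 1, so u = v.
With T(0) = 0 this makes T injective on all of ℤ_{47}, hence bijective (finite equal-size domain and codomain). In particular T is surjective.
Since T is surjective, we find the preimage of 39. The inverse of x ↦ x^15 on (ℤ_{47})^× is x ↦ x^43, because 15·43 = 645 = 14·46 + 1 ≡ 1 (mod 46) and x^{46} = 1 for x ≠ 0 (Fermat). So T⁻¹(39) = 39^43 mod 47.
Repeated squaring mod 47: 39^1 ≡ 39, 39^2 ≡ 39² = 1521 ≡ 17, 39^4 ≡ 17² = 289 ≡ 7, 39^8 ≡ 7² = 49 ≡ 2, 39^16 ≡ 2² = 4, 39^32 ≡ 4² = 16. Since 43 = 32 + 8 + 2 + 1, 39^43 ≡ 16·2·17·39: 16·2 = 32, then 32·17 = 544 ≡ 27, then 27·39 = 1053 ≡ 19. So 39^43 ≡ 19 (mod 47).
Hence T⁻¹(39) = 19.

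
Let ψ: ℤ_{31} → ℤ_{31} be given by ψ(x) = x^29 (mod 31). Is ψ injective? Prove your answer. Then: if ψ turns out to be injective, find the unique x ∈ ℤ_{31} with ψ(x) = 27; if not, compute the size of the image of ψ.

Since 31 is prime, the nonzero elements of ℤ_{31} form a cyclic group of order 30.
As gcd(29, 30) = 1, raising to the 29th power is a bijection on this group: if a^29 ≡ b^29 then (ab^{−1})^29 = 1, and the only element of order dividing gcd(29, 30) = 1 is 1, so a = b.
With ψ(0) = 0 this makes ψ injective on all of ℤ_{31}, hence bijective (finite equal-size domain and codomain). In particular ψ is injective.
Since ψ is injective, we find the preimage of 27. The inverse of x ↦ x^29 on (ℤ_{31})^× is x ↦ x^29, because 29·29 = 841 = 28·30 + 1 ≡ 1 (mod 30) and x^{30} = 1 for x ≠ 0 (Fermat). So ψ⁻¹(27) = 27^29 mod 31.
Repeated squaring mod 31: 27^1 ≡ 27, 27^2 ≡ 27² = 729 ≡ 16, 27^4 ≡ 16² = 256 ≡ 8, 27^8 ≡ 8² = 64 ≡ 2, 27^16 ≡ 2² = 4. Since 29 = 16 + 8 + 4 + 1, 27^29 ≡ 4·2·8·27: 4·2 = 8, then 8·8 = 64 ≡ 2, then 2·27 = 54 ≡ 23. So 27^29 ≡ 23 (mod 31).
Hence ψ⁻¹(27) = 23.

23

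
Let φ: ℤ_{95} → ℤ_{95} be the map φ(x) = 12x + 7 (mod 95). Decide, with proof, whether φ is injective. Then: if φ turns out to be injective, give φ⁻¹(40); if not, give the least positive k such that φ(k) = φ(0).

Suppose φ(s) = φ(t) in ℤ_{95}. Then 12s + 7 ≡ 12t + 7 (mod 95), thus 12(s − t) ≡ 0 (mod 95).
Since gcd(12, 95) = 1, 12 is invertible modulo 95, so s − t ≡ 0 (mod 95), i.e. s = t.
Hence φ is injective.
We now compute 12⁻¹ mod 95 explicitly. Euclid's algorithm: 95 = 7·12 + 11, 12 = 1·11 + 1; back-substituting gives 1 = 8·12 − 1·95, so 12⁻¹ ≡ 8 (mod 95).
Since φ is injective, we compute φ⁻¹(40): solve 12x + 7 ≡ 40 (mod 95), i.e. 12x ≡ 33 (mod 95).
Multiplying by 12⁻¹ = 8 gives x ≡ 8·33 = 264 = 2·95 + 74 ≡ 74 (mod 95).
Check: φ(74) = 12·74 + 7 = 895 = 9·95 + 40 ≡ 40 (mod 95).

74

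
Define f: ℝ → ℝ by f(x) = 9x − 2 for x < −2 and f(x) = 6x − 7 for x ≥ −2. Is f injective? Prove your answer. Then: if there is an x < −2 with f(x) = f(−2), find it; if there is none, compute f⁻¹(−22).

-20/9

Both pieces are strictly increasing (slopes 9 and 6), so each is injective on its own interval.
The left piece maps (−∞, −2) onto (−∞, −20); the right piece maps [−2, ∞) onto [−19, ∞).
These images are disjoint, so no value is attained by both pieces. Thus f is injective.
Because the two images are disjoint, no x < −2 has f(x) = f(−2), so we compute f⁻¹(−22): −22 lies in (−∞, −20), so solve 9x − 2 = −22: x = (−22 + 2)/9 = −20/9.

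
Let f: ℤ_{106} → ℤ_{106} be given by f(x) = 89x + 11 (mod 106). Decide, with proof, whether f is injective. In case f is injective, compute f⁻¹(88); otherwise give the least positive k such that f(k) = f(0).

Suppose f(s) = f(t) in ℤ_{106}. Then 89s + 11 ≡ 89t + 11 (mod 106), therefore 89(s − t) ≡ 0 (mod 106).
Since gcd(89, 106) = 1, 89 is invertible modulo 106, thus s − t ≡ 0 (mod 106), i.e. s = t.
Therefore f is injective.
We now compute 89⁻¹ mod 106 explicitly. Euclid's algorithm: 106 = 1·89 + 17, 89 = 5·17 + 4, 17 = 4·4 + 1; back-substituting gives 1 = 81·89 − 68·106, so 89⁻¹ ≡ 81 (mod 106).
Since f is injective, we find f⁻¹(88): we need 89x ≡ 88 − 11 ≡ 77 (mod 106). Using 89⁻¹ = 81: x ≡ 81·77 = 6237 = 58·106 + 89, so x = 89.
Check: f(89) = 89·89 + 11 = 7932 = 74·106 + 88 ≡ 88 (mod 106).

89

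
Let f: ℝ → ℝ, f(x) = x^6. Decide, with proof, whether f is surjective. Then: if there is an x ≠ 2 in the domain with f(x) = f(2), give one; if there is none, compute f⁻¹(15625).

Since 6 is even, x^6 ≥ 0 for all x ∈ ℝ, so −1 ∈ ℝ has no preimage. Thus f is not surjective.
For the follow-up, such an x exists: taking x = −2 ∈ ℝ gives f(−2) = 64 = f(2) with −2 ≠ 2.

-2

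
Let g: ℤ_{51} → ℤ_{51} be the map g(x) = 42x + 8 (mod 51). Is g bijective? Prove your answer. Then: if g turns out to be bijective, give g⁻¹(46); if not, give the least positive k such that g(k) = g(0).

Recall: injectivity means: for all s, t in the domain, g(s) = g(t) implies s = t.
We have gcd(42, 51) = 3 > 1. Taking s = 0 and t = 17: g(0) = 8 and g(17) = 42·17 + 8 = 722 ≡ 8 (mod 51).
So g(0) = g(17) while 0 ≠ 17, thus g is not injective, hence not bijective.
Since g is not bijective, we find the least positive k with g(k) = g(0): this means 42k ≡ 0 (mod 51), i.e. 51 ∣ 42k. Since gcd(42, 51) = 3, dividing through by 3 this holds exactly when 17 ∣ 14k, and as gcd(14, 17) = 1, exactly when 17 ∣ k.
The smallest positive such k is 17.

17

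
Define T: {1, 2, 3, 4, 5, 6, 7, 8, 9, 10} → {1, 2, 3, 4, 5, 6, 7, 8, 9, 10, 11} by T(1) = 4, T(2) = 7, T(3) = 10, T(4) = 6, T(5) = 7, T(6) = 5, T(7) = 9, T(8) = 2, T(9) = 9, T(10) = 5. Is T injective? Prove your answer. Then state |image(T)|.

7

T(2) = 7 = T(5) with 2 ≠ 5, so T is not injective.
The image of T is {2, 4, 5, 6, 7, 9, 10}, which has 7 elements.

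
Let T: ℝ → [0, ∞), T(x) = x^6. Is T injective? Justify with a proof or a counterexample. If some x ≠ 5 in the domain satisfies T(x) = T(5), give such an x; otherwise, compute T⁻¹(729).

T(5) = 15625 = (−5)^6 = T(−5) (since 6 is even), with 5 ≠ −5. So T is not injective.
For the follow-up, such an x exists: taking x = −5 ∈ ℝ gives T(−5) = 15625 = T(5) with −5 ≠ 5.

-5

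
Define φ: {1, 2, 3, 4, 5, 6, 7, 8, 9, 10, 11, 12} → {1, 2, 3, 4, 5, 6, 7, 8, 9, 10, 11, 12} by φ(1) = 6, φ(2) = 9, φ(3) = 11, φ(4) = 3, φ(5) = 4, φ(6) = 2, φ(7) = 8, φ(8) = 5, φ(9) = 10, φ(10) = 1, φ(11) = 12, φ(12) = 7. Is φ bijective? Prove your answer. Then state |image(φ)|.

The values 6, 9, 11, 3, 4, 2, 8, 5, 10, 1, 12, 7 are a permutation of {1, 2, 3, 4, 5, 6, 7, 8, 9, 10, 11, 12}: each element appears exactly once.
So φ is injective and surjective, hence bijective.
The image of φ is {1, 2, 3, 4, 5, 6, 7, 8, 9, 10, 11, 12}, which has 12 elements.

12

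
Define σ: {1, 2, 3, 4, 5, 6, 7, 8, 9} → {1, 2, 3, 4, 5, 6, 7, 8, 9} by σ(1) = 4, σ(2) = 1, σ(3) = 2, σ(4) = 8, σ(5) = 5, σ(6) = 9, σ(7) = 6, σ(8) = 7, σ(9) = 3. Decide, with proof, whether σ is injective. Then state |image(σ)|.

The values σ(1), …, σ(9) are 4, 1, 2, 8, 5, 9, 6, 7, 3 — all distinct.
So σ(a) = σ(b) only when a = b, and σ is injective.
The image of σ is {1, 2, 3, 4, 5, 6, 7, 8, 9}, which has 9 elements.

9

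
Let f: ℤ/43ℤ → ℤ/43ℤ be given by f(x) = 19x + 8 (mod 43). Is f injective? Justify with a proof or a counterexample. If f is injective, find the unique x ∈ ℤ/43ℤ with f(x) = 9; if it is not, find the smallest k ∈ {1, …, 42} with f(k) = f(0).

Suppose f(s) = f(t) in ℤ/43ℤ. Then 19s + 8 ≡ 19t + 8 (mod 43), thus 19(s − t) ≡ 0 (mod 43).
Since gcd(19, 43) = 1, 19 is invertible modulo 43, therefore s − t ≡ 0 (mod 43), i.e. s = t.
Hence f is injective.
We now compute 19⁻¹ mod 43 explicitly. Euclid's algorithm: 43 = 2·19 + 5, 19 = 3·5 + 4, 5 = 1·4 + 1; back-substituting gives 1 = 34·19 − 15·43, so 19⁻¹ ≡ 34 (mod 43).
Since f is injective, we find f⁻¹(9): we need 19x ≡ 9 − 8 ≡ 1 (mod 43). Using 19⁻¹ = 34: x ≡ 34·1 = 34, so x = 34.
Check: f(34) = 19·34 + 8 = 654 = 15·43 + 9 ≡ 9 (mod 43).

34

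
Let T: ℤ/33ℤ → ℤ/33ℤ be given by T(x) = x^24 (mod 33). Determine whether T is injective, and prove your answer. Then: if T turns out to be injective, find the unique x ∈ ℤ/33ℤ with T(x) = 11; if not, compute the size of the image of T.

T(4): Repeated squaring mod 33: 4^1 ≡ 4, 4^2 ≡ 4² = 16, 4^4 ≡ 16² = 256 ≡ 25, 4^8 ≡ 25² = 625 ≡ 31, 4^16 ≡ 31² = 961 ≡ 4. Since 24 = 16 + 8, 4^24 ≡ 4·31: 4·31 = 124 ≡ 25. So 4^24 ≡ 25 (mod 33).
T(7): Repeated squaring mod 33: 7^1 ≡ 7, 7^2 ≡ 7² = 49 ≡ 16, 7^4 ≡ 16² = 256 ≡ 25, 7^8 ≡ 25² = 625 ≡ 31, 7^16 ≡ 31² = 961 ≡ 4. Since 24 = 16 + 8, 7^24 ≡ 4·31: 4·31 = 124 ≡ 25. So 7^24 ≡ 25 (mod 33).
So T(4) = T(7) = 25 while 4 ≠ 7, hence T is not injective.
Since T is not injective, we determine |image(T)|. Computing x^24 mod 33 for each x (by repeated squaring, reducing mod 33 at every step), the values T(0), T(1), …, T(32) are: 0, 1, 16, 15, 25, 31, 9, 25, 4, 27, 1, 22, 12, 16, 4, 3, 31, 31, 3, 4, 16, 12, 22, 1, 27, 4, 25, 9, 31, 25, 15, 16, 1.
The distinct values are {0, 1, 3, 4, 9, 12, 15, 16, 22, 25, 27, 31}; there are 12 of them.

12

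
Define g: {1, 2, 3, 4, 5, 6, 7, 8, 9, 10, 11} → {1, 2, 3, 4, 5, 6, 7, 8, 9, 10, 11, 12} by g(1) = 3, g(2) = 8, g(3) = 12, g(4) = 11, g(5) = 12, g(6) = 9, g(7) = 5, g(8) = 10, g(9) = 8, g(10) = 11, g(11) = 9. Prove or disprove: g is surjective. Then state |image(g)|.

No element maps to 1, so g is not surjective.
The image of g is {3, 5, 8, 9, 10, 11, 12}, which has 7 elements.

7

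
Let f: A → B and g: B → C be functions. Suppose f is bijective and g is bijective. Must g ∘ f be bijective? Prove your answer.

bijective

Injectivity: if g(f(u)) = g(f(v)) then f(u) = f(v) (g injective) so u = v (f injective).
Surjectivity: for c ∈ C pick b with g(b) = c, then a with f(a) = b; then (g ∘ f)(a) = c.
Thus g ∘ f is bijective.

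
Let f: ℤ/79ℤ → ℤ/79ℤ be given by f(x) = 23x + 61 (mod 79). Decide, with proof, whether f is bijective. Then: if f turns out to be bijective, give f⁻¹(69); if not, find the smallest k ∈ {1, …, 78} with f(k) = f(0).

If f(a) = f(b), then 23a ≡ 23b (mod 79). Because gcd(23, 79) = 1, we may cancel 23 to get a ≡ b (mod 79).
We now compute 23⁻¹ mod 79 explicitly. Euclid's algorithm: 79 = 3·23 + 10, 23 = 2·10 + 3, 10 = 3·3 + 1; back-substituting gives 1 = 55·23 − 16·79, so 23⁻¹ ≡ 55 (mod 79).
Then y ↦ 55(y − 61) is a two-sided inverse to f, so every y ∈ ℤ/79ℤ has a preimage.
So f is bijective.
Since f is bijective, we compute f⁻¹(69): solve 23x + 61 ≡ 69 (mod 79), i.e. 23x ≡ 8 (mod 79).
Multiplying by 23⁻¹ = 55 gives x ≡ 55·8 = 440 = 5·79 + 45 ≡ 45 (mod 79).
Check: f(45) = 23·45 + 61 = 1096 = 13·79 + 69 ≡ 69 (mod 79).

45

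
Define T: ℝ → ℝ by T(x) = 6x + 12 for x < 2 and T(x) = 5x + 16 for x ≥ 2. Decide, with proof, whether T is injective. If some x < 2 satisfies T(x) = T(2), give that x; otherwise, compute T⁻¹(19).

7/6

Both pieces are strictly increasing (slopes 6 and 5), so each is injective on its own interval.
The left piece maps (−∞, 2) onto (−∞, 24); the right piece maps [2, ∞) onto [26, ∞).
These images are disjoint, so no value is attained by both pieces. So T is injective.
Because the two images are disjoint, no x < 2 has T(x) = T(2), so we compute T⁻¹(19): 19 lies in (−∞, 24), so solve 6x + 12 = 19: x = (19 − 12)/6 = 7/6.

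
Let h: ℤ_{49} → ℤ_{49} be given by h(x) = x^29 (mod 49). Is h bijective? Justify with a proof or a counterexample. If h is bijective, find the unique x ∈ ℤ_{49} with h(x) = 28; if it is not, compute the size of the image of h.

h(0) = 0^29 = 0.
h(7): Repeated squaring mod 49: 7^1 ≡ 7, 7^2 ≡ 7² = 49 ≡ 0, 7^4 ≡ 0² = 0, 7^8 ≡ 0² = 0, 7^16 ≡ 0² = 0. Since 29 = 16 + 8 + 4 + 1, 7^29 ≡ 0·0·0·7: 0·0 = 0, then 0·0 = 0, then 0·7 = 0. So 7^29 ≡ 0 (mod 49).
So h(0) = h(7) = 0 while 0 ≠ 7, hence h is not injective, hence not bijective.
Since h is not bijective, we determine |image(h)|. Computing x^29 mod 49 for each x (by repeated squaring, reducing mod 49 at every step), the values h(0), h(1), …, h(48) are: 0, 1, 11, 5, 23, 3, 6, 0, 8, 25, 33, 2, 17, 13, 0, 15, 39, 12, 30, 31, 20, 0, 22, 4, 40, 9, 45, 27, 0, 29, 18, 19, 37, 10, 34, 0, 36, 32, 47, 16, 24, 41, 0, 43, 46, 26, 44, 38, 48.
The distinct values are {0, 1, 2, 3, 4, 5, 6, 8, 9, 10, 11, 12, 13, 15, 16, 17, 18, 19, 20, 22, 23, 24, 25, 26, 27, 29, 30, 31, 32, 33, 34, 36, 37, 38, 39, 40, 41, 43, 44, 45, 46, 47, 48}; there are 43 of them.

43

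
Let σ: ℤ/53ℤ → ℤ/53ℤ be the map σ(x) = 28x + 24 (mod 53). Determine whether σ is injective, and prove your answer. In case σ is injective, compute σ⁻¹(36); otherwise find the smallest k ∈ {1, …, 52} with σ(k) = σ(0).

If σ(x_1) = σ(x_2), then 28x_1 ≡ 28x_2 (mod 53). Because gcd(28, 53) = 1, we may cancel 28 to get x_1 ≡ x_2 (mod 53).
Therefore σ is injective.
We now compute 28⁻¹ mod 53 explicitly. Euclid's algorithm: 53 = 1·28 + 25, 28 = 1·25 + 3, 25 = 8·3 + 1; back-substituting gives 1 = 36·28 − 19·53, so 28⁻¹ ≡ 36 (mod 53).
Since σ is injective, we compute σ⁻¹(36): solve 28x + 24 ≡ 36 (mod 53), i.e. 28x ≡ 12 (mod 53).
Multiplying by 28⁻¹ = 36 gives x ≡ 36·12 = 432 = 8·53 + 8 ≡ 8 (mod 53).
Check: σ(8) = 28·8 + 24 = 248 = 4·53 + 36 ≡ 36 (mod 53).

8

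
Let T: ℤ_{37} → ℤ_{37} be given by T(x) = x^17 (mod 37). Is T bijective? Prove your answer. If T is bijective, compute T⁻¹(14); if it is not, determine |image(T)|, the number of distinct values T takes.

29

Since 37 is prime, the nonzero elements of ℤ_{37} form a cyclic group of order 36.
As gcd(17, 36) = 1, raising to the 17th power is a bijection on this group: if s^17 ≡ t^17 then (st^{−1})^17 = 1, and the only element of order dividing gcd(17, 36) = 1 is 1, so s = t.
With T(0) = 0 this makes T injective on all of ℤ_{37}, hence bijective (finite equal-size domain and codomain). In particular T is bijective.
Since T is bijective, we find the preimage of 14. The inverse of x ↦ x^17 on (ℤ_{37})^× is x ↦ x^17, because 17·17 = 289 = 8·36 + 1 ≡ 1 (mod 36) and x^{36} = 1 for x ≠ 0 (Fermat). So T⁻¹(14) = 14^17 mod 37.
Repeated squaring mod 37: 14^1 ≡ 14, 14^2 ≡ 14² = 196 ≡ 11, 14^4 ≡ 11² = 121 ≡ 10, 14^8 ≡ 10² = 100 ≡ 26, 14^16 ≡ 26² = 676 ≡ 10. Since 17 = 16 + 1, 14^17 ≡ 10·14: 10·14 = 140 ≡ 29. So 14^17 ≡ 29 (mod 37).
Hence T⁻¹(14) = 29.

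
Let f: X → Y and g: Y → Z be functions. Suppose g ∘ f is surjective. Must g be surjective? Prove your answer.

Let c ∈ Z. Since g ∘ f is surjective, some a ∈ X has g(f(a)) = c. Then b = f(a) ∈ Y satisfies g(b) = c. So g is surjective.

surjective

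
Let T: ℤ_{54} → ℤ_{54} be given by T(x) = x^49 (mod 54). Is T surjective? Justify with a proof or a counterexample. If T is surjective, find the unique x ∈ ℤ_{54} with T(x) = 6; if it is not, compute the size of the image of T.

T(0) = 0^49 = 0.
T(6): Repeated squaring mod 54: 6^1 ≡ 6, 6^2 ≡ 6² = 36, 6^4 ≡ 36² = 1296 ≡ 0, 6^8 ≡ 0² = 0, 6^16 ≡ 0² = 0, 6^32 ≡ 0² = 0. Since 49 = 32 + 16 + 1, 6^49 ≡ 0·0·6: 0·0 = 0, then 0·6 = 0. So 6^49 ≡ 0 (mod 54).
So T(0) = T(6) = 0 while 0 ≠ 6, therefore T is not injective.
A non-injective map from the 54-element set ℤ_{54} to itself takes at most 53 distinct values, so it cannot be surjective. So T is not surjective.
Since T is not surjective, we determine |image(T)|. Computing x^49 mod 54 for each x (by repeated squaring, reducing mod 54 at every step), the values T(0), T(1), …, T(53) are: 0, 1, 38, 27, 40, 23, 0, 25, 8, 27, 10, 47, 0, 49, 32, 27, 34, 17, 0, 19, 2, 27, 4, 41, 0, 43, 26, 27, 28, 11, 0, 13, 50, 27, 52, 35, 0, 37, 20, 27, 22, 5, 0, 7, 44, 27, 46, 29, 0, 31, 14, 27, 16, 53.
The distinct values are {0, 1, 2, 4, 5, 7, 8, 10, 11, 13, 14, 16, 17, 19, 20, 22, 23, 25, 26, 27, 28, 29, 31, 32, 34, 35, 37, 38, 40, 41, 43, 44, 46, 47, 49, 50, 52, 53}; there are 38 of them.

38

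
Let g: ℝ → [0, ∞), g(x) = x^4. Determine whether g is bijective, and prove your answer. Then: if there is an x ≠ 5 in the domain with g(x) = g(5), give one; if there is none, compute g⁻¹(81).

g(5) = 625 = (−5)^4 = g(−5) (since 4 is even), with 5 ≠ −5. So g is not injective, hence not bijective.
For the follow-up, such an x exists: taking x = −5 ∈ ℝ gives g(−5) = 625 = g(5) with −5 ≠ 5.

-5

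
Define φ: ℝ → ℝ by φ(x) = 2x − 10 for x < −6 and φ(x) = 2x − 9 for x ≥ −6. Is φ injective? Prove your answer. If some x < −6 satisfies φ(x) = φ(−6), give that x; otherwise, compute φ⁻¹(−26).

Both pieces are strictly increasing (slopes 2 and 2), so each is injective on its own interval.
The left piece maps (−∞, −6) onto (−∞, −22); the right piece maps [−6, ∞) onto [−21, ∞).
These images are disjoint, so no value is attained by both pieces. So φ is injective.
Because the two images are disjoint, no x < −6 has φ(x) = φ(−6), so we compute φ⁻¹(−26): −26 lies in (−∞, −22), so solve 2x − 10 = −26: x = (−26 + 10)/2 = −8.

-8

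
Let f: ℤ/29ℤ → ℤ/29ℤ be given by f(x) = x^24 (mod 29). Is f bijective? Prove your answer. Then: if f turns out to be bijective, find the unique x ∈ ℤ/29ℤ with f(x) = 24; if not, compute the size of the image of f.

8

f(2): Repeated squaring mod 29: 2^1 ≡ 2, 2^2 ≡ 2² = 4, 2^4 ≡ 4² = 16, 2^8 ≡ 16² = 256 ≡ 24, 2^16 ≡ 24² = 576 ≡ 25. Since 24 = 16 + 8, 2^24 ≡ 25·24: 25·24 = 600 ≡ 20. So 2^24 ≡ 20 (mod 29).
f(5): Repeated squaring mod 29: 5^1 ≡ 5, 5^2 ≡ 5² = 25, 5^4 ≡ 25² = 625 ≡ 16, 5^8 ≡ 16² = 256 ≡ 24, 5^16 ≡ 24² = 576 ≡ 25. Since 24 = 16 + 8, 5^24 ≡ 25·24: 25·24 = 600 ≡ 20. So 5^24 ≡ 20 (mod 29).
So f(2) = f(5) = 20 while 2 ≠ 5, hence f is not injective, hence not bijective.
Since f is not bijective, we determine |image(f)|. Computing x^24 mod 29 for each x (by repeated squaring, reducing mod 29 at every step), the values f(0), f(1), …, f(28) are: 0, 1, 20, 24, 23, 20, 16, 24, 25, 25, 23, 7, 1, 7, 16, 16, 7, 1, 7, 23, 25, 25, 24, 16, 20, 23, 24, 20, 1.
The distinct values are {0, 1, 7, 16, 20, 23, 24, 25}; there are 8 of them.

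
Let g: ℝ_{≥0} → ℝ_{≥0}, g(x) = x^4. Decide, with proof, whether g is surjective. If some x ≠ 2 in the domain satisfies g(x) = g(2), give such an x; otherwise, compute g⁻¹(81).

3

For any y ∈ ℝ_{≥0}, x = y^{1/4} ∈ ℝ_{≥0} gives g(x) = y, so g is surjective.
Since x ↦ x^4 is strictly increasing on ℝ_{≥0}, it is injective there, so no x ≠ 2 in the domain has g(x) = g(2). We therefore compute g⁻¹(81) = 81^{1/4} = 3 (indeed 3^4 = 81).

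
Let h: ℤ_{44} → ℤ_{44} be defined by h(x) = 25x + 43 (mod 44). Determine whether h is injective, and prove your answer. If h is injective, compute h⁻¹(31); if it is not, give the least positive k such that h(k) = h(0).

Suppose h(u) = h(v) in ℤ_{44}. Then 25u + 43 ≡ 25v + 43 (mod 44), therefore 25(u − v) ≡ 0 (mod 44).
Since gcd(25, 44) = 1, 25 is invertible modulo 44, so u − v ≡ 0 (mod 44), i.e. u = v.
Hence h is injective.
We now compute 25⁻¹ mod 44 explicitly. Euclid's algorithm: 44 = 1·25 + 19, 25 = 1·19 + 6, 19 = 3·6 + 1; back-substituting gives 1 = 37·25 − 21·44, so 25⁻¹ ≡ 37 (mod 44).
Since h is injective, we find h⁻¹(31): we need 25x ≡ 31 − 43 ≡ 32 (mod 44). Using 25⁻¹ = 37: x ≡ 37·32 = 1184 = 26·44 + 40, so x = 40.
Check: h(40) = 25·40 + 43 = 1043 = 23·44 + 31 ≡ 31 (mod 44).

40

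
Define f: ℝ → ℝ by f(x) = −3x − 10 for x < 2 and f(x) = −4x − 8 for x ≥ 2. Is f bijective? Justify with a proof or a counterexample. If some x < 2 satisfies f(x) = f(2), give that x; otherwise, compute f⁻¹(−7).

-1

Both pieces are strictly decreasing (slopes −3 and −4), so each is injective on its own interval.
The left piece maps (−∞, 2) onto (−16, ∞); the right piece maps [2, ∞) onto (−∞, −16].
Since −16 = −16, the images partition ℝ: f is injective and surjective, hence bijective.
Because the two images are disjoint, no x < 2 has f(x) = f(2), so we compute f⁻¹(−7): −7 lies in (−16, ∞), so solve −3x − 10 = −7: x = (−7 + 10)/(−3) = −1.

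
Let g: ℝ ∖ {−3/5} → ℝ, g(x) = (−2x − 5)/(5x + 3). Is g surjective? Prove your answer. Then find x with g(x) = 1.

-8/7

If g(x) = −2/5, cross-multiplying gives 5(−2x − 5) = −2(5x + 3), which simplifies to −25 = −6 — false.  So −2/5 has no preimage and g is not surjective.
Solving g(x) = 1: cross-multiplying gives −2x − 5 = 1(5x + 3), which rearranges to −7x = 8, so x = −8/7.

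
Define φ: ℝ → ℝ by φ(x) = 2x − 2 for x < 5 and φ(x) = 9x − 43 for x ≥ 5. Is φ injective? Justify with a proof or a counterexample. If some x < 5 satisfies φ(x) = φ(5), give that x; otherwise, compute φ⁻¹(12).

2

Both pieces are strictly increasing (slopes 2 and 9), so each is injective on its own interval.
The left piece maps (−∞, 5) onto (−∞, 8); the right piece maps [5, ∞) onto [2, ∞).
These images overlap. In particular φ(5) = 2 (right piece), and solving 2x − 2 = 2 on the left piece gives x = 2 < 5.
So φ(2) = φ(5) with 2 ≠ 5, and φ is not injective. This x = 2 is the requested value below 5.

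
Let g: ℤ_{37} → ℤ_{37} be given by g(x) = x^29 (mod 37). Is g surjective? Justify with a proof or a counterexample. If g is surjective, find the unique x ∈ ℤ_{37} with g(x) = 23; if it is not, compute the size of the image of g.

8

Since 37 is prime, the nonzero elements of ℤ_{37} form a cyclic group of order 36.
As gcd(29, 36) = 1, raising to the 29th power is a bijection on this group: if a^29 ≡ b^29 then (ab^{−1})^29 = 1, and the only element of order dividing gcd(29, 36) = 1 is 1, so a = b.
With g(0) = 0 this makes g injective on all of ℤ_{37}, hence bijective (finite equal-size domain and codomain). In particular g is surjective.
Since g is surjective, we find the preimage of 23. The inverse of x ↦ x^29 on (ℤ_{37})^× is x ↦ x^5, because 29·5 = 145 = 4·36 + 1 ≡ 1 (mod 36) and x^{36} = 1 for x ≠ 0 (Fermat). So g⁻¹(23) = 23^5 mod 37.
Repeated squaring mod 37: 23^1 ≡ 23, 23^2 ≡ 23² = 529 ≡ 11, 23^4 ≡ 11² = 121 ≡ 10. Since 5 = 4 + 1, 23^5 ≡ 10·23: 10·23 = 230 ≡ 8. So 23^5 ≡ 8 (mod 37).
Hence g⁻¹(23) = 8.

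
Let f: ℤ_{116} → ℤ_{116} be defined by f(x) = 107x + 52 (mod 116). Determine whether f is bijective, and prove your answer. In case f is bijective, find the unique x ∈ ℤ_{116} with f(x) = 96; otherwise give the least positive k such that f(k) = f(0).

8

By definition, injectivity means: for all a, b in the domain, f(a) = f(b) implies a = b.
If f(a) = f(b), then 107a ≡ 107b (mod 116). Because gcd(107, 116) = 1, we may cancel 107 to get a ≡ b (mod 116).
We now compute 107⁻¹ mod 116 explicitly. Euclid's algorithm: 116 = 1·107 + 9, 107 = 11·9 + 8, 9 = 1·8 + 1; back-substituting gives 1 = 103·107 − 95·116, so 107⁻¹ ≡ 103 (mod 116).
For any y ∈ ℤ_{116}, x = 103(y − 52) mod 116 satisfies f(x) = 107·103(y − 52) + 52 ≡ y (since 107·103 ≡ 1 mod 116). So every y has a preimage.
Thus f is bijective.
Since f is bijective, we find f⁻¹(96): we need 107x ≡ 96 − 52 ≡ 44 (mod 116). Using 107⁻¹ = 103: x ≡ 103·44 = 4532 = 39·116 + 8, so x = 8.
Check: f(8) = 107·8 + 52 = 908 = 7·116 + 96 ≡ 96 (mod 116).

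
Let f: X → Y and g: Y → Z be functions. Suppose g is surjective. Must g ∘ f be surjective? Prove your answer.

not surjective

No. Take X = {0}, Y = Z = {0, 1, 2, 3}, f(0) = 0, and g = identity (surjective).
Then (g ∘ f)(0) = 0, and 3 ∈ Z has no preimage under g ∘ f, so g ∘ f is not surjective.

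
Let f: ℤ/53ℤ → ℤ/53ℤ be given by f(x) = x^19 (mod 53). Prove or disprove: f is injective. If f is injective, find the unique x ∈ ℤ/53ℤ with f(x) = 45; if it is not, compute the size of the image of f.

22

Since 53 is prime, the nonzero elements of ℤ/53ℤ form a cyclic group of order 52.
As gcd(19, 52) = 1, raising to the 19th power is a bijection on this group: if u^19 ≡ v^19 then (uv^{−1})^19 = 1, and the only element of order dividing gcd(19, 52) = 1 is 1, so u = v.
With f(0) = 0 this makes f injective on all of ℤ/53ℤ, hence bijective (finite equal-size domain and codomain). In particular f is injective.
Since f is injective, we find the preimage of 45. The inverse of x ↦ x^19 on (ℤ/53ℤ)^× is x ↦ x^11, because 19·11 = 209 = 4·52 + 1 ≡ 1 (mod 52) and x^{52} = 1 for x ≠ 0 (Fermat). So f⁻¹(45) = 45^11 mod 53.
Repeated squaring mod 53: 45^1 ≡ 45, 45^2 ≡ 45² = 2025 ≡ 11, 45^4 ≡ 11² = 121 ≡ 15, 45^8 ≡ 15² = 225 ≡ 13. Since 11 = 8 + 2 + 1, 45^11 ≡ 13·11·45: 13·11 = 143 ≡ 37, then 37·45 = 1665 ≡ 22. So 45^11 ≡ 22 (mod 53).
Hence f⁻¹(45) = 22.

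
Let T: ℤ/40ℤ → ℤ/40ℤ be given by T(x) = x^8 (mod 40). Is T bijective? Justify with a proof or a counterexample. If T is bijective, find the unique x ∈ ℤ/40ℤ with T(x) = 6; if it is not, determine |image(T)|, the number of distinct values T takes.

4

T(1) = 1^8 = 1.
T(3): Repeated squaring mod 40: 3^1 ≡ 3, 3^2 ≡ 3² = 9, 3^4 ≡ 9² = 81 ≡ 1, 3^8 ≡ 1² = 1. So 3^8 ≡ 1 (mod 40).
So T(1) = T(3) = 1 while 1 ≠ 3, hence T is not injective, hence not bijective.
Since T is not bijective, we determine |image(T)|. Computing x^8 mod 40 for each x (by repeated squaring, reducing mod 40 at every step), the values T(0), T(1), …, T(39) are: 0, 1, 16, 1, 16, 25, 16, 1, 16, 1, 0, 1, 16, 1, 16, 25, 16, 1, 16, 1, 0, 1, 16, 1, 16, 25, 16, 1, 16, 1, 0, 1, 16, 1, 16, 25, 16, 1, 16, 1.
The distinct values are {0, 1, 16, 25}; there are 4 of them.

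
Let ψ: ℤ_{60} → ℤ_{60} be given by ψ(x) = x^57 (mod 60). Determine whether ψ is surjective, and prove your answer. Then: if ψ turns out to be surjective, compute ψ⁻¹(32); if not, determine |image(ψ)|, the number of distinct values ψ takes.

ψ(0) = 0^57 = 0.
ψ(30): Repeated squaring mod 60: 30^1 ≡ 30, 30^2 ≡ 30² = 900 ≡ 0, 30^4 ≡ 0² = 0, 30^8 ≡ 0² = 0, 30^16 ≡ 0² = 0, 30^32 ≡ 0² = 0. Since 57 = 32 + 16 + 8 + 1, 30^57 ≡ 0·0·0·30: 0·0 = 0, then 0·0 = 0, then 0·30 = 0. So 30^57 ≡ 0 (mod 60).
So ψ(0) = ψ(30) = 0 while 0 ≠ 30, thus ψ is not injective.
A non-injective map from the 60-element set ℤ_{60} to itself takes at most 59 distinct values, so it cannot be surjective. So ψ is not surjective.
Since ψ is not surjective, we determine |image(ψ)|. Computing x^57 mod 60 for each x (by repeated squaring, reducing mod 60 at every step), the values ψ(0), ψ(1), …, ψ(59) are: 0, 1, 32, 3, 4, 5, 36, 7, 8, 9, 40, 11, 12, 13, 44, 15, 16, 17, 48, 19, 20, 21, 52, 23, 24, 25, 56, 27, 28, 29, 0, 31, 32, 33, 4, 35, 36, 37, 8, 39, 40, 41, 12, 43, 44, 45, 16, 47, 48, 49, 20, 51, 52, 53, 24, 55, 56, 57, 28, 59.
The distinct values are {0, 1, 3, 4, 5, 7, 8, 9, 11, 12, 13, 15, 16, 17, 19, 20, 21, 23, 24, 25, 27, 28, 29, 31, 32, 33, 35, 36, 37, 39, 40, 41, 43, 44, 45, 47, 48, 49, 51, 52, 53, 55, 56, 57, 59}; there are 45 of them.

45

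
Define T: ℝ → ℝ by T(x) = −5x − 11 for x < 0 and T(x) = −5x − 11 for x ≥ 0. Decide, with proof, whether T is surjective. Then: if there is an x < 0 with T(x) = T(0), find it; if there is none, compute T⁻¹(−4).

-7/5

Both pieces are strictly decreasing (slopes −5 and −5), so each is injective on its own interval.
The left piece maps (−∞, 0) onto (−11, ∞); the right piece maps [0, ∞) onto (−∞, −11].
These images together cover ℝ, so T is surjective.
Because the two images are disjoint, no x < 0 has T(x) = T(0), so we compute T⁻¹(−4): −4 lies in (−11, ∞), so solve −5x − 11 = −4: x = (−4 + 11)/(−5) = −7/5.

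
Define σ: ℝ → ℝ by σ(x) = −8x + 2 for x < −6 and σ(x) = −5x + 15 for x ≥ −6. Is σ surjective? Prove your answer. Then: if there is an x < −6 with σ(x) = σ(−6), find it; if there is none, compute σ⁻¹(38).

-23/5

Both pieces are strictly decreasing (slopes −8 and −5), so each is injective on its own interval.
The left piece maps (−∞, −6) onto (50, ∞); the right piece maps [−6, ∞) onto (−∞, 45].
The union (50, ∞) ∪ (−∞, 45] omits the interval between 50 and 45; in particular 50 has no preimage. So σ is not surjective.
Because the two images are disjoint, no x < −6 has σ(x) = σ(−6), so we compute σ⁻¹(38): 38 lies in (−∞, 45], so solve −5x + 15 = 38: x = (38 − 15)/(−5) = −23/5.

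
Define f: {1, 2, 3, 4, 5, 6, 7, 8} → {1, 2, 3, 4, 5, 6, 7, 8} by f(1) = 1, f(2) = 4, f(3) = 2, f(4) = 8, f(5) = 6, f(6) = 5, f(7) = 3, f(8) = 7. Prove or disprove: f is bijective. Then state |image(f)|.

The values 1, 4, 2, 8, 6, 5, 3, 7 are a permutation of {1, 2, 3, 4, 5, 6, 7, 8}: each element appears exactly once.
So f is injective and surjective, hence bijective.
The image of f is {1, 2, 3, 4, 5, 6, 7, 8}, which has 8 elements.

8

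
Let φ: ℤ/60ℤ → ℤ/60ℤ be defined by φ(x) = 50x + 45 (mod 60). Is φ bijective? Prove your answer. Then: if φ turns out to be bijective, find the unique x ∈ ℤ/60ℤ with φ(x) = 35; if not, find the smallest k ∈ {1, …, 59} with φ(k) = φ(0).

6

Recall that injectivity means: for all s, t in the domain, φ(s) = φ(t) implies s = t.
We have gcd(50, 60) = 10 > 1. Taking s = 0 and t = 6: φ(0) = 45 and φ(6) = 50·6 + 45 = 345 ≡ 45 (mod 60).
So φ(0) = φ(6) while 0 ≠ 6, hence φ is not injective, hence not bijective.
Since φ is not bijective, we find the least positive k with φ(k) = φ(0): this means 50k ≡ 0 (mod 60), i.e. 60 ∣ 50k. Since gcd(50, 60) = 10, dividing through by 10 this holds exactly when 6 ∣ 5k, and as gcd(5, 6) = 1, exactly when 6 ∣ k.
The smallest positive such k is 6.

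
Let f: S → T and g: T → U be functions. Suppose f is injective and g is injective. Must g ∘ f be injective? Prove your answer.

injective

Suppose (g ∘ f)(u) = (g ∘ f)(v), i.e. g(f(u)) = g(f(v)).
Since g is injective, f(u) = f(v). Since f is injective, u = v. Therefore g ∘ f is injective.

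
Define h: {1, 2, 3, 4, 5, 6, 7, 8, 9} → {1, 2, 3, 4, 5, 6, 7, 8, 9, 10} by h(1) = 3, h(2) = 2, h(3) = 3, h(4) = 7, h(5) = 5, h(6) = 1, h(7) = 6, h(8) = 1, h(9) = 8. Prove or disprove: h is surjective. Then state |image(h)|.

7

No element maps to 4, so h is not surjective.
The image of h is {1, 2, 3, 5, 6, 7, 8}, which has 7 elements.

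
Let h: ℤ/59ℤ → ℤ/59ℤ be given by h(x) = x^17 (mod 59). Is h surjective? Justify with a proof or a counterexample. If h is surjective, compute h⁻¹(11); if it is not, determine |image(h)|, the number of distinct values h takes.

Since 59 is prime, the nonzero elements of ℤ/59ℤ form a cyclic group of order 58.
As gcd(17, 58) = 1, raising to the 17th power is a bijection on this group: if x_1^17 ≡ x_2^17 then (x_1x_2^{−1})^17 = 1, and the only element of order dividing gcd(17, 58) = 1 is 1, so x_1 = x_2.
With h(0) = 0 this makes h injective on all of ℤ/59ℤ, hence bijective (finite equal-size domain and codomain). In particular h is surjective.
Since h is surjective, we find the preimage of 11. The inverse of x ↦ x^17 on (ℤ/59ℤ)^× is x ↦ x^41, because 17·41 = 697 = 12·58 + 1 ≡ 1 (mod 58) and x^{58} = 1 for x ≠ 0 (Fermat). So h⁻¹(11) = 11^41 mod 59.
Repeated squaring mod 59: 11^1 ≡ 11, 11^2 ≡ 11² = 121 ≡ 3, 11^4 ≡ 3² = 9, 11^8 ≡ 9² = 81 ≡ 22, 11^16 ≡ 22² = 484 ≡ 12, 11^32 ≡ 12² = 144 ≡ 26. Since 41 = 32 + 8 + 1, 11^41 ≡ 26·22·11: 26·22 = 572 ≡ 41, then 41·11 = 451 ≡ 38. So 11^41 ≡ 38 (mod 59).
Hence h⁻¹(11) = 38.

38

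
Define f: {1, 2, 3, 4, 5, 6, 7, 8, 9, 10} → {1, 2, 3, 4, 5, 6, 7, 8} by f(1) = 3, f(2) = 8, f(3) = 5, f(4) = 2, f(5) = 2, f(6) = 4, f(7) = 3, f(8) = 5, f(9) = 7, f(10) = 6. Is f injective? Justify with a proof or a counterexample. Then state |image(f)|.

f(4) = 2 = f(5) with 4 ≠ 5, so f is not injective.
The image of f is {2, 3, 4, 5, 6, 7, 8}, which has 7 elements.

7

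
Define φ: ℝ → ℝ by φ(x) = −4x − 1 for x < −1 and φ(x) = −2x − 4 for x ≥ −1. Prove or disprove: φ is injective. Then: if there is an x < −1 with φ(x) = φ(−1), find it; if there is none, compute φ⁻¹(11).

-3

Both pieces are strictly decreasing (slopes −4 and −2), so each is injective on its own interval.
The left piece maps (−∞, −1) onto (3, ∞); the right piece maps [−1, ∞) onto (−∞, −2].
These images are disjoint, so no value is attained by both pieces. Thus φ is injective.
Because the two images are disjoint, no x < −1 has φ(x) = φ(−1), so we compute φ⁻¹(11): 11 lies in (3, ∞), so solve −4x − 1 = 11: x = (11 + 1)/(−4) = −3.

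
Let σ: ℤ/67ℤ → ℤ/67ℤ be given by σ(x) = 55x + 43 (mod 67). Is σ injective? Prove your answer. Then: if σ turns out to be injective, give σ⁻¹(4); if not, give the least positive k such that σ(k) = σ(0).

Recall: σ is injective when σ(x_1) = σ(x_2) forces x_1 = x_2.
Suppose σ(x_1) = σ(x_2) in ℤ/67ℤ. Then 55x_1 + 43 ≡ 55x_2 + 43 (mod 67), thus 55(x_1 − x_2) ≡ 0 (mod 67).
Since gcd(55, 67) = 1, 55 is invertible modulo 67, thus x_1 − x_2 ≡ 0 (mod 67), i.e. x_1 = x_2.
Thus σ is injective.
We now compute 55⁻¹ mod 67 explicitly. Euclid's algorithm: 67 = 1·55 + 12, 55 = 4·12 + 7, 12 = 1·7 + 5, 7 = 1·5 + 2, 5 = 2·2 + 1; back-substituting gives 1 = 39·55 − 32·67, so 55⁻¹ ≡ 39 (mod 67).
Since σ is injective, we find σ⁻¹(4): we need 55x ≡ 4 − 43 ≡ 28 (mod 67). Using 55⁻¹ = 39: x ≡ 39·28 = 1092 = 16·67 + 20, so x = 20.
Check: σ(20) = 55·20 + 43 = 1143 = 17·67 + 4 ≡ 4 (mod 67).

20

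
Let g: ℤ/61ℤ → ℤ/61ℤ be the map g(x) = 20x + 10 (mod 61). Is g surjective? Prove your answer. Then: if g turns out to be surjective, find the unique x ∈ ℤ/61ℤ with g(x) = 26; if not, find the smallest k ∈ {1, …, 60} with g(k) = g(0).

Recall that g is surjective if every y in the codomain equals g(x) for some x in the domain.
Since gcd(20, 61) = 1, 20 is invertible modulo 61. Euclid's algorithm: 61 = 3·20 + 1; back-substituting gives 1 = 58·20 − 19·61, so 20⁻¹ ≡ 58 (mod 61).
For any y ∈ ℤ/61ℤ, x = 58(y − 10) mod 61 satisfies g(x) = 20·58(y − 10) + 10 ≡ y (since 20·58 ≡ 1 mod 61). So every y has a preimage.
Hence g is surjective.
Since g is surjective, we compute g⁻¹(26): solve 20x + 10 ≡ 26 (mod 61), i.e. 20x ≡ 16 (mod 61).
Multiplying by 20⁻¹ = 58 gives x ≡ 58·16 = 928 = 15·61 + 13 ≡ 13 (mod 61).
Check: g(13) = 20·13 + 10 = 270 = 4·61 + 26 ≡ 26 (mod 61).

13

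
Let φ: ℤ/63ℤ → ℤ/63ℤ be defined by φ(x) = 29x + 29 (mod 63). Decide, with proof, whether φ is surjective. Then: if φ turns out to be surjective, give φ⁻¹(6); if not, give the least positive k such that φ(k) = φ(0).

Recall that surjectivity means every element of the codomain has a preimage under φ.
Since gcd(29, 63) = 1, 29 is invertible modulo 63. Euclid's algorithm: 63 = 2·29 + 5, 29 = 5·5 + 4, 5 = 1·4 + 1; back-substituting gives 1 = 50·29 − 23·63, so 29⁻¹ ≡ 50 (mod 63).
Then y ↦ 50(y − 29) is a two-sided inverse to φ, so every y ∈ ℤ/63ℤ has a preimage.
Thus φ is surjective.
Since φ is surjective, we find φ⁻¹(6): we need 29x ≡ 6 − 29 ≡ 40 (mod 63). Using 29⁻¹ = 50: x ≡ 50·40 = 2000 = 31·63 + 47, so x = 47.
Check: φ(47) = 29·47 + 29 = 1392 = 22·63 + 6 ≡ 6 (mod 63).

47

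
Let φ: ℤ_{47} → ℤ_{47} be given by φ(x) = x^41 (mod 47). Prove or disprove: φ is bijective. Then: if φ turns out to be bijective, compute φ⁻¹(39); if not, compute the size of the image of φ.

31

Since 47 is prime, the nonzero elements of ℤ_{47} form a cyclic group of order 46.
As gcd(41, 46) = 1, raising to the 41st power is a bijection on this group: if u^41 ≡ v^41 then (uv^{−1})^41 = 1, and the only element of order dividing gcd(41, 46) = 1 is 1, so u = v.
With φ(0) = 0 this makes φ injective on all of ℤ_{47}, hence bijective (finite equal-size domain and codomain). In particular φ is bijective.
Since φ is bijective, we find the preimage of 39. The inverse of x ↦ x^41 on (ℤ_{47})^× is x ↦ x^9, because 41·9 = 369 = 8·46 + 1 ≡ 1 (mod 46) and x^{46} = 1 for x ≠ 0 (Fermat). So φ⁻¹(39) = 39^9 mod 47.
Repeated squaring mod 47: 39^1 ≡ 39, 39^2 ≡ 39² = 1521 ≡ 17, 39^4 ≡ 17² = 289 ≡ 7, 39^8 ≡ 7² = 49 ≡ 2. Since 9 = 8 + 1, 39^9 ≡ 2·39: 2·39 = 78 ≡ 31. So 39^9 ≡ 31 (mod 47).
Hence φ⁻¹(39) = 31.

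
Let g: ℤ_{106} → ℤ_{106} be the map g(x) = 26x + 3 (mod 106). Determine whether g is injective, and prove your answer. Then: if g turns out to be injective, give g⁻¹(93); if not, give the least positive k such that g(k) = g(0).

53

We have gcd(26, 106) = 2 > 1. Taking s = 0 and t = 53: g(0) = 3 and g(53) = 26·53 + 3 = 1381 ≡ 3 (mod 106).
So g(0) = g(53) while 0 ≠ 53, therefore g is not injective.
Since g is not injective, we find the least positive k with g(k) = g(0): this means 26k ≡ 0 (mod 106), i.e. 106 ∣ 26k. Since gcd(26, 106) = 2, dividing through by 2 this holds exactly when 53 ∣ 13k, and as gcd(13, 53) = 1, exactly when 53 ∣ k.
The smallest positive such k is 53.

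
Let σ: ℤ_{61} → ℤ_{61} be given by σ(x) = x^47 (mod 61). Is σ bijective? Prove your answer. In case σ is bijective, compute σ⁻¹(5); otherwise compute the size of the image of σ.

Since 61 is prime, the nonzero elements of ℤ_{61} form a cyclic group of order 60.
As gcd(47, 60) = 1, raising to the 47th power is a bijection on this group: if a^47 ≡ b^47 then (ab^{−1})^47 = 1, and the only element of order dividing gcd(47, 60) = 1 is 1, so a = b.
With σ(0) = 0 this makes σ injective on all of ℤ_{61}, hence bijective (finite equal-size domain and codomain). In particular σ is bijective.
Since σ is bijective, we find the preimage of 5. The inverse of x ↦ x^47 on (ℤ_{61})^× is x ↦ x^23, because 47·23 = 1081 = 18·60 + 1 ≡ 1 (mod 60) and x^{60} = 1 for x ≠ 0 (Fermat). So σ⁻¹(5) = 5^23 mod 61.
Repeated squaring mod 61: 5^1 ≡ 5, 5^2 ≡ 5² = 25, 5^4 ≡ 25² = 625 ≡ 15, 5^8 ≡ 15² = 225 ≡ 42, 5^16 ≡ 42² = 1764 ≡ 56. Since 23 = 16 + 4 + 2 + 1, 5^23 ≡ 56·15·25·5: 56·15 = 840 ≡ 47, then 47·25 = 1175 ≡ 16, then 16·5 = 80 ≡ 19. So 5^23 ≡ 19 (mod 61).
Hence σ⁻¹(5) = 19.

19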